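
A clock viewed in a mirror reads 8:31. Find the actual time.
Reflection across the vertical (12-6) axis maps a hand at angle A degrees to (360 - A) degrees, which sends a reading of T minutes past 12:00 to (720 - T) minutes past 12:00.
Mirror reads 8:31 = 511 minutes past 12:00.
Actual time: (720 - 511) mod 720 = 209 minutes = 3:29.

Final answer: 3:29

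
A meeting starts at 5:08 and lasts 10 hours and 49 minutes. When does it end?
Starting time: 5:08
Adding 49 minutes to 8 minutes: 8 + 49 = 57 minutes
Adding 10 hours: 5 + 10 = 15 - 12 = 3
Final time: 3:57

Final answer: 3:57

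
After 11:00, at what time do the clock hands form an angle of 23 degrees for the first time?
At t minutes past 11:00, the hour hand is at 30 x 11 + 0.5t degrees and the minute hand is at 6t degrees.
The smaller angle between them is 23 degrees when |30H - 5.5t| = 23 or |30H - 5.5t| = 337.
With H = 11, solve 30 x 11 - 5.5t = +/- target for each target:
  t = (30 x 11 - 23) / 5.5 = 55.82
  t = (30 x 11 + 23) / 5.5 = 64.18 (outside (0, 60))
  t = (30 x 11 - 337) / 5.5 = -1.27 (outside (0, 60))
  t = (30 x 11 + 337) / 5.5 = 121.27 (outside (0, 60))
Valid solutions in (0, 60): {55.82} minutes.
The first occurrence is t = 55.82 minutes.
The hands form a 23-degree angle at 55.82 minutes past 11:00.

Final answer: 55.82 minutes past 11:00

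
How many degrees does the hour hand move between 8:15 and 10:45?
The hour hand moves 0.5 degrees per minute.
Time elapsed: 10:45 - 8:15 = 150 minutes
Angular displacement: 150 x 0.5 = 75 degrees

Final answer: 75 degrees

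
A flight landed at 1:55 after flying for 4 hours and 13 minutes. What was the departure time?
Starting time: 1:55 = 115 total minutes past 12:00
Subtracting: 4 hours and 13 minutes = 253 minutes
115 - 253 = -138 (negative, add 12 hours = 720) = 582 minutes
= 9 hours and 42 minutes past 12:00 = 9:42

Final answer: 9:42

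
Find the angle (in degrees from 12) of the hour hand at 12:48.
The hour hand moves 30 degrees per hour and 0.5 degrees per minute.
At 12:48: (0) x 30 + 48 x 0.5 = 0 + 24 = 24 degrees

Final answer: 24 degrees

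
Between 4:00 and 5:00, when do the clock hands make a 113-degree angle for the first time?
At t minutes past 4:00, the hour hand is at 30 x 4 + 0.5t degrees and the minute hand is at 6t degrees.
The smaller angle between them is 113 degrees when |30H - 5.5t| = 113 or |30H - 5.5t| = 247.
With H = 4, solve 30 x 4 - 5.5t = +/- target for each target:
  t = (30 x 4 - 113) / 5.5 = 1.27
  t = (30 x 4 + 113) / 5.5 = 42.36
  t = (30 x 4 - 247) / 5.5 = -23.09 (outside (0, 60))
  t = (30 x 4 + 247) / 5.5 = 66.73 (outside (0, 60))
Valid solutions in (0, 60): {1.27, 42.36} minutes.
The first occurrence is t = 1.27 minutes.
The hands form a 113-degree angle at 1.27 minutes past 4:00.

Final answer: 1.27 minutes past 4:00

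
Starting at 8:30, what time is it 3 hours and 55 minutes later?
Starting time: 8:30
Adding 55 minutes to 30 minutes: 30 + 55 = 85 minutes = 1 hour and 25 minutes
Adding 3 hours: 8 + 3 + 1 (carry) = 12
Final time: 12:25

Final answer: 12:25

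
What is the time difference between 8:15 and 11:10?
From 8:15 to 11:10:
(11 x 60 + 10) - (8 x 60 + 15) = 670 - 495 = 175 minutes
= 2 hours and 55 minutes

Final answer: 2 hours and 55 minutes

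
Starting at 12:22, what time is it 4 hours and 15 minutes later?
Starting time: 12:22
Adding 15 minutes to 22 minutes: 22 + 15 = 37 minutes
Adding 4 hours: 12 + 4 = 16 - 12 = 4
Final time: 4:37

Final answer: 4:37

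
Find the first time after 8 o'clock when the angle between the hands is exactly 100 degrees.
At t minutes past 8:00, the hour hand is at 30 x 8 + 0.5t degrees and the minute hand is at 6t degrees.
The smaller angle between them is 100 degrees when |30H - 5.5t| = 100 or |30H - 5.5t| = 260.
With H = 8, solve 30 x 8 - 5.5t = +/- target for each target:
  t = (30 x 8 - 100) / 5.5 = 25.45
  t = (30 x 8 + 100) / 5.5 = 61.82 (outside (0, 60))
  t = (30 x 8 - 260) / 5.5 = -3.64 (outside (0, 60))
  t = (30 x 8 + 260) / 5.5 = 90.91 (outside (0, 60))
Valid solutions in (0, 60): {25.45} minutes.
The first occurrence is t = 25.45 minutes.
The hands form a 100-degree angle at 25.45 minutes past 8:00.

Final answer: 25.45 minutes past 8:00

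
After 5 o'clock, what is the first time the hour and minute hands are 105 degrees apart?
At t minutes past 5:00, the hour hand is at 30 x 5 + 0.5t degrees and the minute hand is at 6t degrees.
The smaller angle between them is 105 degrees when |30H - 5.5t| = 105 or |30H - 5.5t| = 255.
With H = 5, solve 30 x 5 - 5.5t = +/- target for each target:
  t = (30 x 5 - 105) / 5.5 = 8.18
  t = (30 x 5 + 105) / 5.5 = 46.36
  t = (30 x 5 - 255) / 5.5 = -19.09 (outside (0, 60))
  t = (30 x 5 + 255) / 5.5 = 73.64 (outside (0, 60))
Valid solutions in (0, 60): {8.18, 46.36} minutes.
The first occurrence is t = 8.18 minutes.
The hands form a 105-degree angle at 8.18 minutes past 5:00.

Final answer: 8.18 minutes past 5:00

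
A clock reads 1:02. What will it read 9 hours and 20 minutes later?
Starting time: 1:02
Adding 20 minutes to 2 minutes: 2 + 20 = 22 minutes
Adding 9 hours: 1 + 9 = 10
Final time: 10:22

Final answer: 10:22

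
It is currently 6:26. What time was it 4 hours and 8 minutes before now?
Starting time: 6:26 = 386 total minutes past 12:00
Subtracting: 4 hours and 8 minutes = 248 minutes
386 - 248 = 138 minutes
= 2 hours and 18 minutes past 12:00 = 2:18

Final answer: 2:18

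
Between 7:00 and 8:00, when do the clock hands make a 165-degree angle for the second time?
At t minutes past 7:00, the hour hand is at 30 x 7 + 0.5t degrees and the minute hand is at 6t degrees.
The smaller angle between them is 165 degrees when |30H - 5.5t| = 165 or |30H - 5.5t| = 195.
With H = 7, solve 30 x 7 - 5.5t = +/- target for each target:
  t = (30 x 7 - 165) / 5.5 = 8.18
  t = (30 x 7 + 165) / 5.5 = 68.18 (outside (0, 60))
  t = (30 x 7 - 195) / 5.5 = 2.73
  t = (30 x 7 + 195) / 5.5 = 73.64 (outside (0, 60))
Valid solutions in (0, 60): {2.73, 8.18} minutes.
The second occurrence is t = 8.18 minutes.
The hands form a 165-degree angle at 8.18 minutes past 7:00.

Final answer: 8.18 minutes past 7:00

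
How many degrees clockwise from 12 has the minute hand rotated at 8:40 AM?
The minute hand moves 6 degrees per minute.
At 8:40: 40 x 6 = 240 degrees

Final answer: 240 degrees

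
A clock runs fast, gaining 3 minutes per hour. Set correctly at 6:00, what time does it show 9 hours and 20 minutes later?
For every 60 true minutes, the faulty clock advances 60 + 3 = 63 minutes.
True elapsed: 9 hours and 20 minutes = 560 minutes.
Faulty clock advances: 560 x 63/60 = 588 minutes (drift: 28 minutes ahead).
Shown time: 6:00 + 588 minutes = 3:48.

Final answer: 3:48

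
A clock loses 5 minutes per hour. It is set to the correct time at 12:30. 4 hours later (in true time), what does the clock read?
For every 60 true minutes, the faulty clock advances 60 - 5 = 55 minutes.
True elapsed: 4 hours = 240 minutes.
Faulty clock advances: 240 x 55/60 = 220 minutes (drift: 20 minutes behind).
Shown time: 12:30 + 220 minutes = 4:10.

Final answer: 4:10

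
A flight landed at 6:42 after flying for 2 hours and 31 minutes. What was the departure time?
Starting time: 6:42 = 402 total minutes past 12:00
Subtracting: 2 hours and 31 minutes = 151 minutes
402 - 151 = 251 minutes
= 4 hours and 11 minutes past 12:00 = 4:11

Final answer: 4:11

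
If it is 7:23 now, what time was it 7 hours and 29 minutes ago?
Starting time: 7:23 = 443 total minutes past 12:00
Subtracting: 7 hours and 29 minutes = 449 minutes
443 - 449 = -6 (negative, add 12 hours = 720) = 714 minutes
= 11 hours and 54 minutes past 12:00 = 11:54

Final answer: 11:54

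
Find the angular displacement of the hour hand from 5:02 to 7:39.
The hour hand moves 0.5 degrees per minute.
Time elapsed: 7:39 - 5:02 = 157 minutes
Angular displacement: 157 x 0.5 = 78.5 degrees

Final answer: 78.5 degrees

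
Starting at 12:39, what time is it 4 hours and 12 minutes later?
Starting time: 12:39
Adding 12 minutes to 39 minutes: 39 + 12 = 51 minutes
Adding 4 hours: 12 + 4 = 16 - 12 = 4
Final time: 4:51

Final answer: 4:51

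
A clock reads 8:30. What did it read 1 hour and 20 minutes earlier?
Starting time: 8:30 = 510 total minutes past 12:00
Subtracting: 1 hour and 20 minutes = 80 minutes
510 - 80 = 430 minutes
= 7 hours and 10 minutes past 12:00 = 7:10

Final answer: 7:10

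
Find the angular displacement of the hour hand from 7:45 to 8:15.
The hour hand moves 0.5 degrees per minute.
Time elapsed: 8:15 - 7:45 = 30 minutes
Angular displacement: 30 x 0.5 = 15 degrees

Final answer: 15 degrees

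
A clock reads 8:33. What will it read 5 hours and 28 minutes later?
Starting time: 8:33
Adding 28 minutes to 33 minutes: 33 + 28 = 61 minutes = 1 hour and 1 minute
Adding 5 hours: 8 + 5 + 1 (carry) = 14 - 12 = 2
Final time: 2:01

Final answer: 2:01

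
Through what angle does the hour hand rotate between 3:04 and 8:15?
The hour hand moves 0.5 degrees per minute.
Time elapsed: 8:15 - 3:04 = 311 minutes
Angular displacement: 311 x 0.5 = 155.5 degrees

Final answer: 155.5 degrees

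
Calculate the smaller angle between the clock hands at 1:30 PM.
Hour hand position: 1 x 30 + 30 x 0.5 = 45 degrees
Minute hand position: 30 x 6 = 180 degrees
Difference: |45 - 180| = 135 degrees
The angle between the hands is 135 degrees

Final answer: 135 degrees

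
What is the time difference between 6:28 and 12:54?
From 6:28 to 12:54:
(12 x 60 + 54) - (6 x 60 + 28) = 774 - 388 = 386 minutes
= 6 hours and 26 minutes

Final answer: 6 hours and 26 minutes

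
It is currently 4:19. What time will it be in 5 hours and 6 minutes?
Starting time: 4:19
Adding 6 minutes to 19 minutes: 19 + 6 = 25 minutes
Adding 5 hours: 4 + 5 = 9
Final time: 9:25

Final answer: 9:25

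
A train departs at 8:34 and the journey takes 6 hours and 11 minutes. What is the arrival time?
Starting time: 8:34
Adding 11 minutes to 34 minutes: 34 + 11 = 45 minutes
Adding 6 hours: 8 + 6 = 14 - 12 = 2
Final time: 2:45

Final answer: 2:45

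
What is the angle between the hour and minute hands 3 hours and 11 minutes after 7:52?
First find the time 3 hours and 11 minutes after 7:52.
Total minutes: 7 x 60 + 52 + 3 x 60 + 11 = 663.
663 mod 720 = 663 minutes = 11:03.
Now compute the angle at 11:03:
Hour hand: 11 x 30 + 3 x 0.5 = 331.5 degrees
Minute hand: 3 x 6 = 18 degrees
Difference: |331.5 - 18| = 313.5 degrees
Smaller angle: 360 - 313.5 = 46.5 degrees

Final answer: 46.5 degrees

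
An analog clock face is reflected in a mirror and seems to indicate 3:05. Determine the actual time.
Reflection across the vertical (12-6) axis maps a hand at angle A degrees to (360 - A) degrees, which sends a reading of T minutes past 12:00 to (720 - T) minutes past 12:00.
Mirror reads 3:05 = 185 minutes past 12:00.
Actual time: (720 - 185) mod 720 = 535 minutes = 8:55.

Final answer: 8:55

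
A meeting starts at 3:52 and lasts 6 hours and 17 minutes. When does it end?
Starting time: 3:52
Adding 17 minutes to 52 minutes: 52 + 17 = 69 minutes = 1 hour and 9 minutes
Adding 6 hours: 3 + 6 + 1 (carry) = 10
Final time: 10:09

Final answer: 10:09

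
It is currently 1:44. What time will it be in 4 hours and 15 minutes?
Starting time: 1:44
Adding 15 minutes to 44 minutes: 44 + 15 = 59 minutes
Adding 4 hours: 1 + 4 = 5
Final time: 5:59

Final answer: 5:59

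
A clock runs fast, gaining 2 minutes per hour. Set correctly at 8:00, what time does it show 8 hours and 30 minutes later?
For every 60 true minutes, the faulty clock advances 60 + 2 = 62 minutes.
True elapsed: 8 hours and 30 minutes = 510 minutes.
Faulty clock advances: 510 x 62/60 = 527 minutes (drift: 17 minutes ahead).
Shown time: 8:00 + 527 minutes = 4:47.

Final answer: 4:47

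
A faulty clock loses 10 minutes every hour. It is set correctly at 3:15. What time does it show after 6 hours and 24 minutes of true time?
For every 60 true minutes, the faulty clock advances 60 - 10 = 50 minutes.
True elapsed: 6 hours and 24 minutes = 384 minutes.
Faulty clock advances: 384 x 50/60 = 320 minutes (drift: 64 minutes behind).
Shown time: 3:15 + 320 minutes = 8:35.

Final answer: 8:35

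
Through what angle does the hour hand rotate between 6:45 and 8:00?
The hour hand moves 0.5 degrees per minute.
Time elapsed: 8:00 - 6:45 = 75 minutes
Angular displacement: 75 x 0.5 = 37.5 degrees

Final answer: 37.5 degrees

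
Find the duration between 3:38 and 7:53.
From 3:38 to 7:53:
(7 x 60 + 53) - (3 x 60 + 38) = 473 - 218 = 255 minutes
= 4 hours and 15 minutes

Final answer: 4 hours and 15 minutes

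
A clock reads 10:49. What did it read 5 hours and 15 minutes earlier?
Starting time: 10:49 = 649 total minutes past 12:00
Subtracting: 5 hours and 15 minutes = 315 minutes
649 - 315 = 334 minutes
= 5 hours and 34 minutes past 12:00 = 5:34

Final answer: 5:34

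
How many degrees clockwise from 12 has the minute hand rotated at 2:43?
The minute hand moves 6 degrees per minute.
At 2:43: 43 x 6 = 258 degrees

Final answer: 258 degrees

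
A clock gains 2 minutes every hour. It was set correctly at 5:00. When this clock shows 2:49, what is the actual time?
For every 60 true minutes, the faulty clock advances 62 minutes, so 1 faulty-clock minute corresponds to 60/62 true minutes.
From 5:00 to 2:49 on the faulty dial is 589 minutes.
True elapsed: 589 x 60/62 = 570 minutes = 9 hours and 30 minutes.
True time: 5:00 + 9 hours and 30 minutes = 2:30.

Final answer: 2:30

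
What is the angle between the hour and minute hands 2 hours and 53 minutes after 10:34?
First find the time 2 hours and 53 minutes after 10:34.
Total minutes: 10 x 60 + 34 + 2 x 60 + 53 = 807.
807 mod 720 = 87 minutes = 1:27.
Now compute the angle at 1:27:
Hour hand: 1 x 30 + 27 x 0.5 = 43.5 degrees
Minute hand: 27 x 6 = 162 degrees
Difference: |43.5 - 162| = 118.5 degrees
The angle is 118.5 degrees

Final answer: 118.5 degrees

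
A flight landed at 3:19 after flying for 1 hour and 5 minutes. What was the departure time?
Starting time: 3:19 = 199 total minutes past 12:00
Subtracting: 1 hour and 5 minutes = 65 minutes
199 - 65 = 134 minutes
= 2 hours and 14 minutes past 12:00 = 2:14

Final answer: 2:14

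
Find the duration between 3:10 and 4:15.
From 3:10 to 4:15:
(4 x 60 + 15) - (3 x 60 + 10) = 255 - 190 = 65 minutes
= 1 hour and 5 minutes

Final answer: 1 hour and 5 minutes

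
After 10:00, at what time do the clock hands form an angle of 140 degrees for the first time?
At t minutes past 10:00, the hour hand is at 30 x 10 + 0.5t degrees and the minute hand is at 6t degrees.
The smaller angle between them is 140 degrees when |30H - 5.5t| = 140 or |30H - 5.5t| = 220.
With H = 10, solve 30 x 10 - 5.5t = +/- target for each target:
  t = (30 x 10 - 140) / 5.5 = 29.09
  t = (30 x 10 + 140) / 5.5 = 80 (outside (0, 60))
  t = (30 x 10 - 220) / 5.5 = 14.55
  t = (30 x 10 + 220) / 5.5 = 94.55 (outside (0, 60))
Valid solutions in (0, 60): {14.55, 29.09} minutes.
The first occurrence is t = 14.55 minutes.
The hands form a 140-degree angle at 14.55 minutes past 10:00.

Final answer: 14.55 minutes past 10:00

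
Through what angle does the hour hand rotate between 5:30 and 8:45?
The hour hand moves 0.5 degrees per minute.
Time elapsed: 8:45 - 5:30 = 195 minutes
Angular displacement: 195 x 0.5 = 97.5 degrees

Final answer: 97.5 degrees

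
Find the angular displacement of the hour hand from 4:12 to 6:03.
The hour hand moves 0.5 degrees per minute.
Time elapsed: 6:03 - 4:12 = 111 minutes
Angular displacement: 111 x 0.5 = 55.5 degrees

Final answer: 55.5 degrees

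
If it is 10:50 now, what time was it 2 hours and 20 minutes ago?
Starting time: 10:50 = 650 total minutes past 12:00
Subtracting: 2 hours and 20 minutes = 140 minutes
650 - 140 = 510 minutes
= 8 hours and 30 minutes past 12:00 = 8:30

Final answer: 8:30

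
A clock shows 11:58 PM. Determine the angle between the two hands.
Hour hand position: 11 x 30 + 58 x 0.5 = 359 degrees
Minute hand position: 58 x 6 = 348 degrees
Difference: |359 - 348| = 11 degrees
The angle between the hands is 11 degrees

Final answer: 11 degrees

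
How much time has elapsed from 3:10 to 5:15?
From 3:10 to 5:15:
(5 x 60 + 15) - (3 x 60 + 10) = 315 - 190 = 125 minutes
= 2 hours and 5 minutes

Final answer: 2 hours and 5 minutes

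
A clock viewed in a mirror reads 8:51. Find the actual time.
Reflection across the vertical (12-6) axis maps a hand at angle A degrees to (360 - A) degrees, which sends a reading of T minutes past 12:00 to (720 - T) minutes past 12:00.
Mirror reads 8:51 = 531 minutes past 12:00.
Actual time: (720 - 531) mod 720 = 189 minutes = 3:09.

Final answer: 3:09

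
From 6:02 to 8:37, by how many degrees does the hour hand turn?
The hour hand moves 0.5 degrees per minute.
Time elapsed: 8:37 - 6:02 = 155 minutes
Angular displacement: 155 x 0.5 = 77.5 degrees

Final answer: 77.5 degrees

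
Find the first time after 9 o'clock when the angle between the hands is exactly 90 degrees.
At t minutes past 9:00, the hour hand is at 30 x 9 + 0.5t degrees and the minute hand is at 6t degrees.
The smaller angle between them is 90 degrees when |30H - 5.5t| = 90 or |30H - 5.5t| = 270.
With H = 9, solve 30 x 9 - 5.5t = +/- target for each target:
  t = (30 x 9 - 90) / 5.5 = 32.73
  t = (30 x 9 + 90) / 5.5 = 65.45 (outside (0, 60))
  t = (30 x 9 - 270) / 5.5 = 0 (outside (0, 60))
  t = (30 x 9 + 270) / 5.5 = 98.18 (outside (0, 60))
Valid solutions in (0, 60): {32.73} minutes.
The first occurrence is t = 32.73 minutes.
The hands form a 90-degree angle at 32.73 minutes past 9:00.

Final answer: 32.73 minutes past 9:00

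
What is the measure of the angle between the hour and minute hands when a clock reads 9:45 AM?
Hour hand position: 9 x 30 + 45 x 0.5 = 292.5 degrees
Minute hand position: 45 x 6 = 270 degrees
Difference: |292.5 - 270| = 22.5 degrees
The angle between the hands is 22.5 degrees

Final answer: 22.5 degrees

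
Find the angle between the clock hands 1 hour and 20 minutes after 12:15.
First find the time 1 hour and 20 minutes after 12:15.
Total minutes: 12 x 60 + 15 + 1 x 60 + 20 = 815.
815 mod 720 = 95 minutes = 1:35.
Now compute the angle at 1:35:
Hour hand: 1 x 30 + 35 x 0.5 = 47.5 degrees
Minute hand: 35 x 6 = 210 degrees
Difference: |47.5 - 210| = 162.5 degrees
The angle is 162.5 degrees

Final answer: 162.5 degrees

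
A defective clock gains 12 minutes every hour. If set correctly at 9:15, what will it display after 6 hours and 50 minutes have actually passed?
For every 60 true minutes, the faulty clock advances 60 + 12 = 72 minutes.
True elapsed: 6 hours and 50 minutes = 410 minutes.
Faulty clock advances: 410 x 72/60 = 492 minutes (drift: 82 minutes ahead).
Shown time: 9:15 + 492 minutes = 5:27.

Final answer: 5:27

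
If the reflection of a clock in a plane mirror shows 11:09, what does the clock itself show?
Reflection across the vertical (12-6) axis maps a hand at angle A degrees to (360 - A) degrees, which sends a reading of T minutes past 12:00 to (720 - T) minutes past 12:00.
Mirror reads 11:09 = 669 minutes past 12:00.
Actual time: (720 - 669) mod 720 = 51 minutes = 12:51.

Final answer: 12:51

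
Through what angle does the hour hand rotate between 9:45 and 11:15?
The hour hand moves 0.5 degrees per minute.
Time elapsed: 11:15 - 9:45 = 90 minutes
Angular displacement: 90 x 0.5 = 45 degrees

Final answer: 45 degrees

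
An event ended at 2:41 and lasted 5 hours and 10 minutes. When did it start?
Starting time: 2:41 = 161 total minutes past 12:00
Subtracting: 5 hours and 10 minutes = 310 minutes
161 - 310 = -149 (negative, add 12 hours = 720) = 571 minutes
= 9 hours and 31 minutes past 12:00 = 9:31

Final answer: 9:31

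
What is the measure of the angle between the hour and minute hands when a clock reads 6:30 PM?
Hour hand position: 6 x 30 + 30 x 0.5 = 195 degrees
Minute hand position: 30 x 6 = 180 degrees
Difference: |195 - 180| = 15 degrees
The angle between the hands is 15 degrees

Final answer: 15 degrees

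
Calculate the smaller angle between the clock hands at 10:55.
Hour hand position: 10 x 30 + 55 x 0.5 = 327.5 degrees
Minute hand position: 55 x 6 = 330 degrees
Difference: |327.5 - 330| = 2.5 degrees
The angle between the hands is 2.5 degrees

Final answer: 2.5 degrees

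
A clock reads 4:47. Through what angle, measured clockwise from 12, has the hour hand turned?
The hour hand moves 30 degrees per hour and 0.5 degrees per minute.
At 4:47: (4) x 30 + 47 x 0.5 = 120 + 23.5 = 143.5 degrees

Final answer: 143.5 degrees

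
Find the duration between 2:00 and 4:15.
From 2:00 to 4:15:
(4 x 60 + 15) - (2 x 60 + 0) = 255 - 120 = 135 minutes
= 2 hours and 15 minutes

Final answer: 2 hours and 15 minutes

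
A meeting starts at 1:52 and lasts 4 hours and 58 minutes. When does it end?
Starting time: 1:52
Adding 58 minutes to 52 minutes: 52 + 58 = 110 minutes = 1 hour and 50 minutes
Adding 4 hours: 1 + 4 + 1 (carry) = 6
Final time: 6:50

Final answer: 6:50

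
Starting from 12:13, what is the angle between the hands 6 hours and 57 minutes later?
First find the time 6 hours and 57 minutes after 12:13.
Total minutes: 12 x 60 + 13 + 6 x 60 + 57 = 1150.
1150 mod 720 = 430 minutes = 7:10.
Now compute the angle at 7:10:
Hour hand: 7 x 30 + 10 x 0.5 = 215 degrees
Minute hand: 10 x 6 = 60 degrees
Difference: |215 - 60| = 155 degrees
The angle is 155 degrees

Final answer: 155 degrees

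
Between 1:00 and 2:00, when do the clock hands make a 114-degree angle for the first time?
At t minutes past 1:00, the hour hand is at 30 x 1 + 0.5t degrees and the minute hand is at 6t degrees.
The smaller angle between them is 114 degrees when |30H - 5.5t| = 114 or |30H - 5.5t| = 246.
With H = 1, solve 30 x 1 - 5.5t = +/- target for each target:
  t = (30 x 1 - 114) / 5.5 = -15.27 (outside (0, 60))
  t = (30 x 1 + 114) / 5.5 = 26.18
  t = (30 x 1 - 246) / 5.5 = -39.27 (outside (0, 60))
  t = (30 x 1 + 246) / 5.5 = 50.18
Valid solutions in (0, 60): {26.18, 50.18} minutes.
The first occurrence is t = 26.18 minutes.
The hands form a 114-degree angle at 26.18 minutes past 1:00.

Final answer: 26.18 minutes past 1:00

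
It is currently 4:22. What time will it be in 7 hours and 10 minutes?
Starting time: 4:22
Adding 10 minutes to 22 minutes: 22 + 10 = 32 minutes
Adding 7 hours: 4 + 7 = 11
Final time: 11:32

Final answer: 11:32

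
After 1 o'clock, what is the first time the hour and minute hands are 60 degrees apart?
At t minutes past 1:00, the hour hand is at 30 x 1 + 0.5t degrees and the minute hand is at 6t degrees.
The smaller angle between them is 60 degrees when |30H - 5.5t| = 60 or |30H - 5.5t| = 300.
With H = 1, solve 30 x 1 - 5.5t = +/- target for each target:
  t = (30 x 1 - 60) / 5.5 = -5.45 (outside (0, 60))
  t = (30 x 1 + 60) / 5.5 = 16.36
  t = (30 x 1 - 300) / 5.5 = -49.09 (outside (0, 60))
  t = (30 x 1 + 300) / 5.5 = 60 (outside (0, 60))
Valid solutions in (0, 60): {16.36} minutes.
The first occurrence is t = 16.36 minutes.
The hands form a 60-degree angle at 16.36 minutes past 1:00.

Final answer: 16.36 minutes past 1:00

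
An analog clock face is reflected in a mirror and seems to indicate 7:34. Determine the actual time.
Reflection across the vertical (12-6) axis maps a hand at angle A degrees to (360 - A) degrees, which sends a reading of T minutes past 12:00 to (720 - T) minutes past 12:00.
Mirror reads 7:34 = 454 minutes past 12:00.
Actual time: (720 - 454) mod 720 = 266 minutes = 4:26.

Final answer: 4:26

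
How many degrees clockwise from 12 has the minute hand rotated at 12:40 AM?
The minute hand moves 6 degrees per minute.
At 12:40: 40 x 6 = 240 degrees

Final answer: 240 degrees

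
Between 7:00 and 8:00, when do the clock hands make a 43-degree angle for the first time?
At t minutes past 7:00, the hour hand is at 30 x 7 + 0.5t degrees and the minute hand is at 6t degrees.
The smaller angle between them is 43 degrees when |30H - 5.5t| = 43 or |30H - 5.5t| = 317.
With H = 7, solve 30 x 7 - 5.5t = +/- target for each target:
  t = (30 x 7 - 43) / 5.5 = 30.36
  t = (30 x 7 + 43) / 5.5 = 46
  t = (30 x 7 - 317) / 5.5 = -19.45 (outside (0, 60))
  t = (30 x 7 + 317) / 5.5 = 95.82 (outside (0, 60))
Valid solutions in (0, 60): {30.36, 46} minutes.
The first occurrence is t = 30.36 minutes.
The hands form a 43-degree angle at 30.36 minutes past 7:00.

Final answer: 30.36 minutes past 7:00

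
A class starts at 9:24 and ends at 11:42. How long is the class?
From 9:24 to 11:42:
(11 x 60 + 42) - (9 x 60 + 24) = 702 - 564 = 138 minutes
= 2 hours and 18 minutes

Final answer: 2 hours and 18 minutes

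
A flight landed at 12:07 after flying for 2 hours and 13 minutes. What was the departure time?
Starting time: 12:07 = 7 total minutes past 12:00
Subtracting: 2 hours and 13 minutes = 133 minutes
7 - 133 = -126 (negative, add 12 hours = 720) = 594 minutes
= 9 hours and 54 minutes past 12:00 = 9:54

Final answer: 9:54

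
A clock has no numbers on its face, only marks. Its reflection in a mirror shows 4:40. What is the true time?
Reflection across the vertical (12-6) axis maps a hand at angle A degrees to (360 - A) degrees, which sends a reading of T minutes past 12:00 to (720 - T) minutes past 12:00.
Mirror reads 4:40 = 280 minutes past 12:00.
Actual time: (720 - 280) mod 720 = 440 minutes = 7:20.

Final answer: 7:20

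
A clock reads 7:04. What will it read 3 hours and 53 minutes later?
Starting time: 7:04
Adding 53 minutes to 4 minutes: 4 + 53 = 57 minutes
Adding 3 hours: 7 + 3 = 10
Final time: 10:57

Final answer: 10:57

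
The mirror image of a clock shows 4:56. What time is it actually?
Reflection across the vertical (12-6) axis maps a hand at angle A degrees to (360 - A) degrees, which sends a reading of T minutes past 12:00 to (720 - T) minutes past 12:00.
Mirror reads 4:56 = 296 minutes past 12:00.
Actual time: (720 - 296) mod 720 = 424 minutes = 7:04.

Final answer: 7:04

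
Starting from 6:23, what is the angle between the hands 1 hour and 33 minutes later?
First find the time 1 hour and 33 minutes after 6:23.
Total minutes: 6 x 60 + 23 + 1 x 60 + 33 = 476.
476 mod 720 = 476 minutes = 7:56.
Now compute the angle at 7:56:
Hour hand: 7 x 30 + 56 x 0.5 = 238 degrees
Minute hand: 56 x 6 = 336 degrees
Difference: |238 - 336| = 98 degrees
The angle is 98 degrees

Final answer: 98 degrees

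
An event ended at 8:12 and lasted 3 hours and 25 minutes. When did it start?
Starting time: 8:12 = 492 total minutes past 12:00
Subtracting: 3 hours and 25 minutes = 205 minutes
492 - 205 = 287 minutes
= 4 hours and 47 minutes past 12:00 = 4:47

Final answer: 4:47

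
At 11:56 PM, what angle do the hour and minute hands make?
Hour hand position: 11 x 30 + 56 x 0.5 = 358 degrees
Minute hand position: 56 x 6 = 336 degrees
Difference: |358 - 336| = 22 degrees
The angle between the hands is 22 degrees

Final answer: 22 degrees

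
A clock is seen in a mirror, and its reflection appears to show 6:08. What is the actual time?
Reflection across the vertical (12-6) axis maps a hand at angle A degrees to (360 - A) degrees, which sends a reading of T minutes past 12:00 to (720 - T) minutes past 12:00.
Mirror reads 6:08 = 368 minutes past 12:00.
Actual time: (720 - 368) mod 720 = 352 minutes = 5:52.

Final answer: 5:52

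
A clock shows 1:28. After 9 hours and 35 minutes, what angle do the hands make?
First find the time 9 hours and 35 minutes after 1:28.
Total minutes: 1 x 60 + 28 + 9 x 60 + 35 = 663.
663 mod 720 = 663 minutes = 11:03.
Now compute the angle at 11:03:
Hour hand: 11 x 30 + 3 x 0.5 = 331.5 degrees
Minute hand: 3 x 6 = 18 degrees
Difference: |331.5 - 18| = 313.5 degrees
Smaller angle: 360 - 313.5 = 46.5 degrees

Final answer: 46.5 degrees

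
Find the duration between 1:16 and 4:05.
From 1:16 to 4:05:
(4 x 60 + 5) - (1 x 60 + 16) = 245 - 76 = 169 minutes
= 2 hours and 49 minutes

Final answer: 2 hours and 49 minutes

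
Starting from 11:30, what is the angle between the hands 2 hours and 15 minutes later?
First find the time 2 hours and 15 minutes after 11:30.
Total minutes: 11 x 60 + 30 + 2 x 60 + 15 = 825.
825 mod 720 = 105 minutes = 1:45.
Now compute the angle at 1:45:
Hour hand: 1 x 30 + 45 x 0.5 = 52.5 degrees
Minute hand: 45 x 6 = 270 degrees
Difference: |52.5 - 270| = 217.5 degrees
Smaller angle: 360 - 217.5 = 142.5 degrees

Final answer: 142.5 degrees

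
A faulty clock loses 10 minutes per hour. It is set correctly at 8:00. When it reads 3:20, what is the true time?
For every 60 true minutes, the faulty clock advances 50 minutes, so 1 faulty-clock minute corresponds to 60/50 true minutes.
From 8:00 to 3:20 on the faulty dial is 440 minutes.
True elapsed: 440 x 60/50 = 528 minutes = 8 hours and 48 minutes.
True time: 8:00 + 8 hours and 48 minutes = 4:48.

Final answer: 4:48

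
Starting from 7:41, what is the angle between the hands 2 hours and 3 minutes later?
First find the time 2 hours and 3 minutes after 7:41.
Total minutes: 7 x 60 + 41 + 2 x 60 + 3 = 584.
584 mod 720 = 584 minutes = 9:44.
Now compute the angle at 9:44:
Hour hand: 9 x 30 + 44 x 0.5 = 292 degrees
Minute hand: 44 x 6 = 264 degrees
Difference: |292 - 264| = 28 degrees
The angle is 28 degrees

Final answer: 28 degrees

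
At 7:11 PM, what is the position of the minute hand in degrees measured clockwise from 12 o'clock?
The minute hand moves 6 degrees per minute.
At 7:11: 11 x 6 = 66 degrees

Final answer: 66 degrees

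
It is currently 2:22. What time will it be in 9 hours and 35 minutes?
Starting time: 2:22
Adding 35 minutes to 22 minutes: 22 + 35 = 57 minutes
Adding 9 hours: 2 + 9 = 11
Final time: 11:57

Final answer: 11:57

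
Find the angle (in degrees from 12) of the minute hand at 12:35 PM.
The minute hand moves 6 degrees per minute.
At 12:35: 35 x 6 = 210 degrees

Final answer: 210 degrees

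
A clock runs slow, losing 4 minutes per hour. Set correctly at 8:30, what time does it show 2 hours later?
For every 60 true minutes, the faulty clock advances 60 - 4 = 56 minutes.
True elapsed: 2 hours = 120 minutes.
Faulty clock advances: 120 x 56/60 = 112 minutes (drift: 8 minutes behind).
Shown time: 8:30 + 112 minutes = 10:22.

Final answer: 10:22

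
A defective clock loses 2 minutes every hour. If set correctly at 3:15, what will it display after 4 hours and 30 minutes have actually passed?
For every 60 true minutes, the faulty clock advances 60 - 2 = 58 minutes.
True elapsed: 4 hours and 30 minutes = 270 minutes.
Faulty clock advances: 270 x 58/60 = 261 minutes (drift: 9 minutes behind).
Shown time: 3:15 + 261 minutes = 7:36.

Final answer: 7:36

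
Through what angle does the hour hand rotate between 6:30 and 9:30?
The hour hand moves 0.5 degrees per minute.
Time elapsed: 9:30 - 6:30 = 180 minutes
Angular displacement: 180 x 0.5 = 90 degrees

Final answer: 90 degrees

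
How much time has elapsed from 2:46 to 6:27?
From 2:46 to 6:27:
(6 x 60 + 27) - (2 x 60 + 46) = 387 - 166 = 221 minutes
= 3 hours and 41 minutes

Final answer: 3 hours and 41 minutes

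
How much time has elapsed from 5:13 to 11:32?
From 5:13 to 11:32:
(11 x 60 + 32) - (5 x 60 + 13) = 692 - 313 = 379 minutes
= 6 hours and 19 minutes

Final answer: 6 hours and 19 minutes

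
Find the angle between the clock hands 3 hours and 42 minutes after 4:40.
First find the time 3 hours and 42 minutes after 4:40.
Total minutes: 4 x 60 + 40 + 3 x 60 + 42 = 502.
502 mod 720 = 502 minutes = 8:22.
Now compute the angle at 8:22:
Hour hand: 8 x 30 + 22 x 0.5 = 251 degrees
Minute hand: 22 x 6 = 132 degrees
Difference: |251 - 132| = 119 degrees
The angle is 119 degrees

Final answer: 119 degrees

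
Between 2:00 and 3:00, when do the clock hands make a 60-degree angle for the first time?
At t minutes past 2:00, the hour hand is at 30 x 2 + 0.5t degrees and the minute hand is at 6t degrees.
The smaller angle between them is 60 degrees when |30H - 5.5t| = 60 or |30H - 5.5t| = 300.
With H = 2, solve 30 x 2 - 5.5t = +/- target for each target:
  t = (30 x 2 - 60) / 5.5 = 0 (outside (0, 60))
  t = (30 x 2 + 60) / 5.5 = 21.82
  t = (30 x 2 - 300) / 5.5 = -43.64 (outside (0, 60))
  t = (30 x 2 + 300) / 5.5 = 65.45 (outside (0, 60))
Valid solutions in (0, 60): {21.82} minutes.
The first occurrence is t = 21.82 minutes.
The hands form a 60-degree angle at 21.82 minutes past 2:00.

Final answer: 21.82 minutes past 2:00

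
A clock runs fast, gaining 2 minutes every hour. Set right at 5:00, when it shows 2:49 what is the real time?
For every 60 true minutes, the faulty clock advances 62 minutes, so 1 faulty-clock minute corresponds to 60/62 true minutes.
From 5:00 to 2:49 on the faulty dial is 589 minutes.
True elapsed: 589 x 60/62 = 570 minutes = 9 hours and 30 minutes.
True time: 5:00 + 9 hours and 30 minutes = 2:30.

Final answer: 2:30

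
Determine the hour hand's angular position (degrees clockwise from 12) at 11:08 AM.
The hour hand moves 30 degrees per hour and 0.5 degrees per minute.
At 11:08: (11) x 30 + 8 x 0.5 = 330 + 4 = 334 degrees

Final answer: 334 degrees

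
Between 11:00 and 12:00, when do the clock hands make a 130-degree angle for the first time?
At t minutes past 11:00, the hour hand is at 30 x 11 + 0.5t degrees and the minute hand is at 6t degrees.
The smaller angle between them is 130 degrees when |30H - 5.5t| = 130 or |30H - 5.5t| = 230.
With H = 11, solve 30 x 11 - 5.5t = +/- target for each target:
  t = (30 x 11 - 130) / 5.5 = 36.36
  t = (30 x 11 + 130) / 5.5 = 83.64 (outside (0, 60))
  t = (30 x 11 - 230) / 5.5 = 18.18
  t = (30 x 11 + 230) / 5.5 = 101.82 (outside (0, 60))
Valid solutions in (0, 60): {18.18, 36.36} minutes.
The first occurrence is t = 18.18 minutes.
The hands form a 130-degree angle at 18.18 minutes past 11:00.

Final answer: 18.18 minutes past 11:00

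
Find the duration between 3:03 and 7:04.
From 3:03 to 7:04:
(7 x 60 + 4) - (3 x 60 + 3) = 424 - 183 = 241 minutes
= 4 hours and 1 minute

Final answer: 4 hours and 1 minute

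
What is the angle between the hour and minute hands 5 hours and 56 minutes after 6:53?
First find the time 5 hours and 56 minutes after 6:53.
Total minutes: 6 x 60 + 53 + 5 x 60 + 56 = 769.
769 mod 720 = 49 minutes = 12:49.
Now compute the angle at 12:49:
Hour hand: 0 x 30 + 49 x 0.5 = 24.5 degrees
Minute hand: 49 x 6 = 294 degrees
Difference: |24.5 - 294| = 269.5 degrees
Smaller angle: 360 - 269.5 = 90.5 degrees

Final answer: 90.5 degrees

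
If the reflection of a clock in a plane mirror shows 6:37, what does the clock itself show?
Reflection across the vertical (12-6) axis maps a hand at angle A degrees to (360 - A) degrees, which sends a reading of T minutes past 12:00 to (720 - T) minutes past 12:00.
Mirror reads 6:37 = 397 minutes past 12:00.
Actual time: (720 - 397) mod 720 = 323 minutes = 5:23.

Final answer: 5:23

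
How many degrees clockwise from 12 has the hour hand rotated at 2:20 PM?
The hour hand moves 30 degrees per hour and 0.5 degrees per minute.
At 2:20: (2) x 30 + 20 x 0.5 = 60 + 10 = 70 degrees

Final answer: 70 degrees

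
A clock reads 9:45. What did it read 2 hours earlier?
Starting time: 9:45 = 585 total minutes past 12:00
Subtracting: 2 hours = 120 minutes
585 - 120 = 465 minutes
= 7 hours and 45 minutes past 12:00 = 7:45

Final answer: 7:45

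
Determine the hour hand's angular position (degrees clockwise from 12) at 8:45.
The hour hand moves 30 degrees per hour and 0.5 degrees per minute.
At 8:45: (8) x 30 + 45 x 0.5 = 240 + 22.5 = 262.5 degrees

Final answer: 262.5 degrees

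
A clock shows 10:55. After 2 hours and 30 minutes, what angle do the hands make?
First find the time 2 hours and 30 minutes after 10:55.
Total minutes: 10 x 60 + 55 + 2 x 60 + 30 = 805.
805 mod 720 = 85 minutes = 1:25.
Now compute the angle at 1:25:
Hour hand: 1 x 30 + 25 x 0.5 = 42.5 degrees
Minute hand: 25 x 6 = 150 degrees
Difference: |42.5 - 150| = 107.5 degrees
The angle is 107.5 degrees

Final answer: 107.5 degrees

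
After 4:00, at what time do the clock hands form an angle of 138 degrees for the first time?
At t minutes past 4:00, the hour hand is at 30 x 4 + 0.5t degrees and the minute hand is at 6t degrees.
The smaller angle between them is 138 degrees when |30H - 5.5t| = 138 or |30H - 5.5t| = 222.
With H = 4, solve 30 x 4 - 5.5t = +/- target for each target:
  t = (30 x 4 - 138) / 5.5 = -3.27 (outside (0, 60))
  t = (30 x 4 + 138) / 5.5 = 46.91
  t = (30 x 4 - 222) / 5.5 = -18.55 (outside (0, 60))
  t = (30 x 4 + 222) / 5.5 = 62.18 (outside (0, 60))
Valid solutions in (0, 60): {46.91} minutes.
The first occurrence is t = 46.91 minutes.
The hands form a 138-degree angle at 46.91 minutes past 4:00.

Final answer: 46.91 minutes past 4:00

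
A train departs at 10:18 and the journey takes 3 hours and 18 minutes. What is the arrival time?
Starting time: 10:18
Adding 18 minutes to 18 minutes: 18 + 18 = 36 minutes
Adding 3 hours: 10 + 3 = 13 - 12 = 1
Final time: 1:36

Final answer: 1:36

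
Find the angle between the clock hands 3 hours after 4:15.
First find the time 3 hours after 4:15.
Total minutes: 4 x 60 + 15 + 3 x 60 + 0 = 435.
435 mod 720 = 435 minutes = 7:15.
Now compute the angle at 7:15:
Hour hand: 7 x 30 + 15 x 0.5 = 217.5 degrees
Minute hand: 15 x 6 = 90 degrees
Difference: |217.5 - 90| = 127.5 degrees
The angle is 127.5 degrees

Final answer: 127.5 degrees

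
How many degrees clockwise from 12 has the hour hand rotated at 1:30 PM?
The hour hand moves 30 degrees per hour and 0.5 degrees per minute.
At 1:30: (1) x 30 + 30 x 0.5 = 30 + 15 = 45 degrees

Final answer: 45 degrees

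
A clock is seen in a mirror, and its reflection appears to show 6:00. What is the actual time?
Reflection across the vertical (12-6) axis maps a hand at angle A degrees to (360 - A) degrees, which sends a reading of T minutes past 12:00 to (720 - T) minutes past 12:00.
Mirror reads 6:00 = 360 minutes past 12:00.
Actual time: (720 - 360) mod 720 = 360 minutes = 6:00.

Final answer: 6:00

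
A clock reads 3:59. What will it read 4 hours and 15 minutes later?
Starting time: 3:59
Adding 15 minutes to 59 minutes: 59 + 15 = 74 minutes = 1 hour and 14 minutes
Adding 4 hours: 3 + 4 + 1 (carry) = 8
Final time: 8:14

Final answer: 8:14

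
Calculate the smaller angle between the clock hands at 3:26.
Hour hand position: 3 x 30 + 26 x 0.5 = 103 degrees
Minute hand position: 26 x 6 = 156 degrees
Difference: |103 - 156| = 53 degrees
The angle between the hands is 53 degrees

Final answer: 53 degrees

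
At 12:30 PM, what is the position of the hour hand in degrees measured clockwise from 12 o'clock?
The hour hand moves 30 degrees per hour and 0.5 degrees per minute.
At 12:30: (0) x 30 + 30 x 0.5 = 0 + 15 = 15 degrees

Final answer: 15 degrees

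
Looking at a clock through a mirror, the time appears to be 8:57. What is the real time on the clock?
Reflection across the vertical (12-6) axis maps a hand at angle A degrees to (360 - A) degrees, which sends a reading of T minutes past 12:00 to (720 - T) minutes past 12:00.
Mirror reads 8:57 = 537 minutes past 12:00.
Actual time: (720 - 537) mod 720 = 183 minutes = 3:03.

Final answer: 3:03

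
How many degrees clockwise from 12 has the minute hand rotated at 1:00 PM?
The minute hand moves 6 degrees per minute.
At 1:00: 0 x 6 = 0 degrees

Final answer: 0 degrees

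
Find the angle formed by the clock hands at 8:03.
Hour hand position: 8 x 30 + 3 x 0.5 = 241.5 degrees
Minute hand position: 3 x 6 = 18 degrees
Difference: |241.5 - 18| = 223.5 degrees
Since 223.5 > 180, the smaller angle is 360 - 223.5 = 136.5 degrees

Final answer: 136.5 degrees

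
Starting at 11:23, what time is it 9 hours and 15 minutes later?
Starting time: 11:23
Adding 15 minutes to 23 minutes: 23 + 15 = 38 minutes
Adding 9 hours: 11 + 9 = 20 - 12 = 8
Final time: 8:38

Final answer: 8:38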